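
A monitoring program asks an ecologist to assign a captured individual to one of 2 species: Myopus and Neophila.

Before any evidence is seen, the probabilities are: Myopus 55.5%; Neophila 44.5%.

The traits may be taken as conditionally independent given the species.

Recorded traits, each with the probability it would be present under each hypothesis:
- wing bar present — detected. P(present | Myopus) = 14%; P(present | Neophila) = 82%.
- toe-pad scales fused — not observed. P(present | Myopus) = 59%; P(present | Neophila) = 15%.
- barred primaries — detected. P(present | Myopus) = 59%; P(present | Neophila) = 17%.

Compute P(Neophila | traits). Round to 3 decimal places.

Multiply each prior by the joint likelihood of the trait pattern (using 1 − P(present | H) for each absent trait):
  Myopus: 0.555 × 0.14 × (1 − 0.59) × 0.59 = 0.018796
  Neophila: 0.445 × 0.82 × (1 − 0.15) × 0.17 = 0.052728
Normalizing constant Z = 0.018796 + 0.052728 = 0.071524.
P(Neophila | evidence) = 0.052728 / 0.071524 ≈ 0.737.

0.737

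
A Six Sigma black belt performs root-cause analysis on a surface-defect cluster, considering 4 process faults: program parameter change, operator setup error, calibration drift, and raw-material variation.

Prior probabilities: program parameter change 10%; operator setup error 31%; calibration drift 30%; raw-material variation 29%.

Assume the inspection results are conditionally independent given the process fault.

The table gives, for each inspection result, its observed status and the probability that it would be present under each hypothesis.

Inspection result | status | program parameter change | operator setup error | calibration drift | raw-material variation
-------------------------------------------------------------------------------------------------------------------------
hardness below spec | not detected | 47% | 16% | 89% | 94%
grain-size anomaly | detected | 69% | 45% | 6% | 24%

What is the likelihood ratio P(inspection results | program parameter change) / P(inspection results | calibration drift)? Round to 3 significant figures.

55.4

Take the product of per-inspection result likelihoods under each hypothesis (using 1 − P(present | H) for each absent inspection result), then divide.
  program parameter change: (1 − 0.47) × 0.69 = 0.3657
  calibration drift: (1 − 0.89) × 0.06 = 0.0066
Bayes factor = 0.3657 / 0.0066 ≈ 55.4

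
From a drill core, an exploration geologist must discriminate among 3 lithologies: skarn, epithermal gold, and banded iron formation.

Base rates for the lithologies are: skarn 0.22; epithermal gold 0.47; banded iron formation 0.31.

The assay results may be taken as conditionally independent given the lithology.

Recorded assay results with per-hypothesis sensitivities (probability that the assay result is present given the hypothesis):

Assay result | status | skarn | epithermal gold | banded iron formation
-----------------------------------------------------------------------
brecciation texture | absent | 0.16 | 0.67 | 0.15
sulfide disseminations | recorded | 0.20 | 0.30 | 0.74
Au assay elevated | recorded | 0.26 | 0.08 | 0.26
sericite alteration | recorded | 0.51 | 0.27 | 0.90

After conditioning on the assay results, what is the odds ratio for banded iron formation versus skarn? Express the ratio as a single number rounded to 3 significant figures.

Posterior odds equal prior odds times the likelihood ratio; only the two competing hypotheses matter (using 1 − P(present | H) for each absent assay result).
  banded iron formation: 0.31 × (1 − 0.15) × 0.74 × 0.26 × 0.90 = 0.045628
  skarn: 0.22 × (1 − 0.16) × 0.20 × 0.26 × 0.51 = 0.0049009
Odds(banded iron formation : skarn) = 0.045628 / 0.0049009 ≈ 9.31.

9.31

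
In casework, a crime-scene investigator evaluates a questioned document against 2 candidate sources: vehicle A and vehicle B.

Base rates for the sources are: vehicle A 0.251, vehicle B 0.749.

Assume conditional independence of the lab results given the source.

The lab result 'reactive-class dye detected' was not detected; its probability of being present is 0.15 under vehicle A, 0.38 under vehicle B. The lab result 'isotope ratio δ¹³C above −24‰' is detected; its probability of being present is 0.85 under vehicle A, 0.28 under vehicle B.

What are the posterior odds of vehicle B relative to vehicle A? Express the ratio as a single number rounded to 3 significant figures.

Unnormalized posterior weight (prior times the lab result likelihoods) for each of the two hypotheses (using 1 − P(present | H) for each absent lab result):
  vehicle B: 0.749 × (1 − 0.38) × 0.28 = 0.13003
  vehicle A: 0.251 × (1 − 0.15) × 0.85 = 0.18135
Odds(vehicle B : vehicle A) = 0.13003 / 0.18135 ≈ 0.717.

0.717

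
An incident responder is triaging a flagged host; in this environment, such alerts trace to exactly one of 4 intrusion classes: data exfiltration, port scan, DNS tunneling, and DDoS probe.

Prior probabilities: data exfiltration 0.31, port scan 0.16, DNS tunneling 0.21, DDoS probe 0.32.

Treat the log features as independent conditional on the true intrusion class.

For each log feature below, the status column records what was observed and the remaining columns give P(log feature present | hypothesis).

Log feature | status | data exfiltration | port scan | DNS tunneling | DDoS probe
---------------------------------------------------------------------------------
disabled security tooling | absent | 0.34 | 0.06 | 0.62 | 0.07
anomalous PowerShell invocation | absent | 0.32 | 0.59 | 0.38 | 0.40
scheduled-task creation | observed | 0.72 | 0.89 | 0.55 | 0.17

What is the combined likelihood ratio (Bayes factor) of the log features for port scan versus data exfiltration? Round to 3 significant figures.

1.06

Joint likelihood of the log feature pattern under each hypothesis (using 1 − P(present | H) for each absent log feature):
  port scan: (1 − 0.06) × (1 − 0.59) × 0.89 = 0.34301
  data exfiltration: (1 − 0.34) × (1 − 0.32) × 0.72 = 0.32314
Bayes factor = 0.34301 / 0.32314 ≈ 1.06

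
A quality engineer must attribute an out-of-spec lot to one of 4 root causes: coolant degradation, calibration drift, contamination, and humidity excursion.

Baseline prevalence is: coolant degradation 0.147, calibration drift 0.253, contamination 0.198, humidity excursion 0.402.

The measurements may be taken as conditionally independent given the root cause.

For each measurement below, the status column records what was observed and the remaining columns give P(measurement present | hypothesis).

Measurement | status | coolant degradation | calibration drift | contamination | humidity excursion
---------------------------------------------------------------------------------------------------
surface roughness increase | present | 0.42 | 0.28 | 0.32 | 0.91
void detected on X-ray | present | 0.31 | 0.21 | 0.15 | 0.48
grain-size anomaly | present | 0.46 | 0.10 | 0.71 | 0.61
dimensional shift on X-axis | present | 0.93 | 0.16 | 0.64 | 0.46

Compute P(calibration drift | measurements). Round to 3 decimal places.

By Bayes' rule with conditional independence, the unnormalized weight for each hypothesis is prior × ∏ likelihoods:
  coolant degradation: 0.147 × 0.42 × 0.31 × 0.46 × 0.93 = 0.0081878
  calibration drift: 0.253 × 0.28 × 0.21 × 0.10 × 0.16 = 0.00023802
  contamination: 0.198 × 0.32 × 0.15 × 0.71 × 0.64 = 0.0043186
  humidity excursion: 0.402 × 0.91 × 0.48 × 0.61 × 0.46 = 0.049272
Marginal likelihood of the evidence = 0.062016.
P(calibration drift | evidence) = 0.00023802 / 0.062016 ≈ 0.004.

0.004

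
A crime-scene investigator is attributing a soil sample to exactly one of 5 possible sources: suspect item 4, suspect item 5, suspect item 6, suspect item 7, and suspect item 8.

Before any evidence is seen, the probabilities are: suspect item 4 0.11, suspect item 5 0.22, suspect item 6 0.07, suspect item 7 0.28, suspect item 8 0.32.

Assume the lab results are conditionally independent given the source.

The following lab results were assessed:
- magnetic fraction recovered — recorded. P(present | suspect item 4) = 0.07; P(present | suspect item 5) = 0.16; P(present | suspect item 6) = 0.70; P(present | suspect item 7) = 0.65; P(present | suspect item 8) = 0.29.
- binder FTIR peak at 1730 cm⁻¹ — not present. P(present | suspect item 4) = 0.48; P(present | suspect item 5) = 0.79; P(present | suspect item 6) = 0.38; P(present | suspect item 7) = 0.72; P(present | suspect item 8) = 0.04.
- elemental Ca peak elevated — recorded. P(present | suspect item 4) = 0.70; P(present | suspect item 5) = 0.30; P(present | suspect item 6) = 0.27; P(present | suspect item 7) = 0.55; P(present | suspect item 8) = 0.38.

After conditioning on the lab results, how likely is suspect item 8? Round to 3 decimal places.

Multiply each prior by the joint likelihood of the lab result pattern (using 1 − P(present | H) for each absent lab result):
  suspect item 4: 0.11 × 0.07 × (1 − 0.48) × 0.70 = 0.0028028
  suspect item 5: 0.22 × 0.16 × (1 − 0.79) × 0.30 = 0.0022176
  suspect item 6: 0.07 × 0.70 × (1 − 0.38) × 0.27 = 0.0082026
  suspect item 7: 0.28 × 0.65 × (1 − 0.72) × 0.55 = 0.028028
  suspect item 8: 0.32 × 0.29 × (1 − 0.04) × 0.38 = 0.033853
Marginal likelihood of the evidence = 0.075104.
P(suspect item 8 | evidence) = 0.033853 / 0.075104 ≈ 0.451.

0.451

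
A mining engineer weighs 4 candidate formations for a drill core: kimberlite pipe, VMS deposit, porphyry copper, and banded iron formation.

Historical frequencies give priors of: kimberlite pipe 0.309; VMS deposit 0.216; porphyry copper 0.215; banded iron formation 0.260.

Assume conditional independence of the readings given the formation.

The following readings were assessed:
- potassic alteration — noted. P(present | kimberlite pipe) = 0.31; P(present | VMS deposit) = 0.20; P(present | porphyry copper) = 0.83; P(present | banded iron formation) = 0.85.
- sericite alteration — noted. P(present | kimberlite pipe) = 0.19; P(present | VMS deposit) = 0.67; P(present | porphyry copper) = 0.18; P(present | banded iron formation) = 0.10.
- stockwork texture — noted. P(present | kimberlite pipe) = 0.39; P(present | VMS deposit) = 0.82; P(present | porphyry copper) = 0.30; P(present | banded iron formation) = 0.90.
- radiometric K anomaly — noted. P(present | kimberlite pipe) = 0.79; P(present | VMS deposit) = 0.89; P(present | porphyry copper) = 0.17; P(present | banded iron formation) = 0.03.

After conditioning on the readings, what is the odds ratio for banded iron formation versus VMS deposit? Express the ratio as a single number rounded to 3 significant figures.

0.0282

Posterior odds equal prior odds times the likelihood ratio; only the two competing hypotheses matter.
  banded iron formation: 0.260 × 0.85 × 0.10 × 0.90 × 0.03 = 0.0005967
  VMS deposit: 0.216 × 0.20 × 0.67 × 0.82 × 0.89 = 0.021123
Odds(banded iron formation : VMS deposit) = 0.0005967 / 0.021123 ≈ 0.0282.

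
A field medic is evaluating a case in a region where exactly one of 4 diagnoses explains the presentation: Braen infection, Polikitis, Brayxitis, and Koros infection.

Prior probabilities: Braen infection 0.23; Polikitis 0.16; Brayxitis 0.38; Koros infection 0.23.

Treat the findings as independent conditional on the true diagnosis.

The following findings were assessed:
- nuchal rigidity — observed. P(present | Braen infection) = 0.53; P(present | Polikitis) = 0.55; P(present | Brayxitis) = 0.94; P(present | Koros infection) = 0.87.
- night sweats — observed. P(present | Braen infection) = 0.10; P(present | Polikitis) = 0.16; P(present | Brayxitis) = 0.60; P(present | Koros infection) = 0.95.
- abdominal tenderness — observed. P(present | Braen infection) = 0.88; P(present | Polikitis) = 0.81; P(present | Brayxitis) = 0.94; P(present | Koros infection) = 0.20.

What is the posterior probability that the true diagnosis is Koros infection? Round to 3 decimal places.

Multiply each prior by the joint likelihood of the evidence pattern:
  Braen infection: 0.23 × 0.53 × 0.10 × 0.88 = 0.010727
  Polikitis: 0.16 × 0.55 × 0.16 × 0.81 = 0.011405
  Brayxitis: 0.38 × 0.94 × 0.60 × 0.94 = 0.20146
  Koros infection: 0.23 × 0.87 × 0.95 × 0.20 = 0.038019
The unnormalized weights sum to 0.26161.
P(Koros infection | evidence) = 0.038019 / 0.26161 ≈ 0.145.

0.145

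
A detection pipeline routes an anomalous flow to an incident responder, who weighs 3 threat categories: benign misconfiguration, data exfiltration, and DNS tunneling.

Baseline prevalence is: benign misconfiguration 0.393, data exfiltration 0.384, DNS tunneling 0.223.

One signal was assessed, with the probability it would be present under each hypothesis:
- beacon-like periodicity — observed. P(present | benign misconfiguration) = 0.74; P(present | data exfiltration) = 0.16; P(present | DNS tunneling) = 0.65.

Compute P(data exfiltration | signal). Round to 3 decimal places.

0.124

Multiply each prior by the likelihood of the signal:
  benign misconfiguration: 0.393 × 0.74 = 0.29082
  data exfiltration: 0.384 × 0.16 = 0.06144
  DNS tunneling: 0.223 × 0.65 = 0.14495
The unnormalized weights sum to 0.49721.
P(data exfiltration | evidence) = 0.06144 / 0.49721 ≈ 0.124.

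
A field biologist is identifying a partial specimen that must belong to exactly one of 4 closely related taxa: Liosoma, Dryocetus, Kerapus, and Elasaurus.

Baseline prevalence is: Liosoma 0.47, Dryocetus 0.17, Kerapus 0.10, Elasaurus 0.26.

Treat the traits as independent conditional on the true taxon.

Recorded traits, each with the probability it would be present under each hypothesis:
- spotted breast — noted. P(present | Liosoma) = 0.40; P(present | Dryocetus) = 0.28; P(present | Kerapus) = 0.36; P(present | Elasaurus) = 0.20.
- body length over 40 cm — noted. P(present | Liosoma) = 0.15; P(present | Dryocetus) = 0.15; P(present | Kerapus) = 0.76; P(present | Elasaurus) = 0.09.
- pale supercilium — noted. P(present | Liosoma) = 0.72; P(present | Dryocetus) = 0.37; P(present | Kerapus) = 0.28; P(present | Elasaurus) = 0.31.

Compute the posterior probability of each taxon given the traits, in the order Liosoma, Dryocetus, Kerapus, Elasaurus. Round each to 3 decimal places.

0.633, 0.082, 0.239, 0.045

For each hypothesis, the unnormalized posterior weight is prior × product of the trait likelihoods:
  Liosoma: 0.47 × 0.40 × 0.15 × 0.72 = 0.020304
  Dryocetus: 0.17 × 0.28 × 0.15 × 0.37 = 0.0026418
  Kerapus: 0.10 × 0.36 × 0.76 × 0.28 = 0.0076608
  Elasaurus: 0.26 × 0.20 × 0.09 × 0.31 = 0.0014508
Marginal likelihood of the evidence = 0.032057.
P(Liosoma | evidence) = 0.020304 / 0.032057 ≈ 0.633
P(Dryocetus | evidence) = 0.0026418 / 0.032057 ≈ 0.082
P(Kerapus | evidence) = 0.0076608 / 0.032057 ≈ 0.239
P(Elasaurus | evidence) = 0.0014508 / 0.032057 ≈ 0.045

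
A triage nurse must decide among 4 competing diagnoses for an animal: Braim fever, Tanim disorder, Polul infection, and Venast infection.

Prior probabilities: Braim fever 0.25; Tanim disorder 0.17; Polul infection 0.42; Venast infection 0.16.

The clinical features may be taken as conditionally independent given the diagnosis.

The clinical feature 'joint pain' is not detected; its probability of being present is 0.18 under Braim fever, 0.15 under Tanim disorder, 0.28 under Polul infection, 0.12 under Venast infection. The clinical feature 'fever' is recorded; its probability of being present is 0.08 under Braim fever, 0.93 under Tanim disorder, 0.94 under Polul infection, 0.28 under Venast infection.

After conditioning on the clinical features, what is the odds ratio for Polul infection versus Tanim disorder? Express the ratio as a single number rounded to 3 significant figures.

The normalizing constant cancels in an odds ratio, so compute prior × likelihood for the two hypotheses only (using 1 − P(present | H) for each absent clinical feature):
  Polul infection: 0.42 × (1 − 0.28) × 0.94 = 0.28426
  Tanim disorder: 0.17 × (1 − 0.15) × 0.93 = 0.13439
Posterior odds = 0.28426 / 0.13439 ≈ 2.12.

2.12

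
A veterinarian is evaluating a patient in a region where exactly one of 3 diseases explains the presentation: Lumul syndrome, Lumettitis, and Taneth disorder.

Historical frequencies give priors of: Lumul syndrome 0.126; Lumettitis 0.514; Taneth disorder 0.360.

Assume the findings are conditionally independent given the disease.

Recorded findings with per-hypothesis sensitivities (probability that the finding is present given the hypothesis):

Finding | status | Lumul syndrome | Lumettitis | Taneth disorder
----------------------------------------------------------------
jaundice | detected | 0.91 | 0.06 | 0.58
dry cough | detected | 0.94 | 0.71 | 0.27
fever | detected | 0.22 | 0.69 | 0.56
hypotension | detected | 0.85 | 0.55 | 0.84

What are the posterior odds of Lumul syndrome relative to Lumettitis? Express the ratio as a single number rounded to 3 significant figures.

Posterior odds equal prior odds times the likelihood ratio; only the two competing hypotheses matter.
  Lumul syndrome: 0.126 × 0.91 × 0.94 × 0.22 × 0.85 = 0.020155
  Lumettitis: 0.514 × 0.06 × 0.71 × 0.69 × 0.55 = 0.0083097
Posterior odds = 0.020155 / 0.0083097 ≈ 2.43.

2.43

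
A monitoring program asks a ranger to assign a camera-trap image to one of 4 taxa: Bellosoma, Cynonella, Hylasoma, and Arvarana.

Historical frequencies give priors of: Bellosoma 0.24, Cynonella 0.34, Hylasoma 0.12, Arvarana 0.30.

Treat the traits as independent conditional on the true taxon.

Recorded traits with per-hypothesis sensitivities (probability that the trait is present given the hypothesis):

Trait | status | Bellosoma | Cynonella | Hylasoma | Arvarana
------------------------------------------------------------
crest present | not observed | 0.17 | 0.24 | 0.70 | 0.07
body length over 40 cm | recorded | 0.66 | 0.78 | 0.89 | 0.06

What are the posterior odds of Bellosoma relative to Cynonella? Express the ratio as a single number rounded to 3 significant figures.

Posterior odds equal prior odds times the likelihood ratio; only the two competing hypotheses matter (using 1 − P(present | H) for each absent trait).
  Bellosoma: 0.24 × (1 − 0.17) × 0.66 = 0.13147
  Cynonella: 0.34 × (1 − 0.24) × 0.78 = 0.20155
Posterior odds = 0.13147 / 0.20155 ≈ 0.652.

0.652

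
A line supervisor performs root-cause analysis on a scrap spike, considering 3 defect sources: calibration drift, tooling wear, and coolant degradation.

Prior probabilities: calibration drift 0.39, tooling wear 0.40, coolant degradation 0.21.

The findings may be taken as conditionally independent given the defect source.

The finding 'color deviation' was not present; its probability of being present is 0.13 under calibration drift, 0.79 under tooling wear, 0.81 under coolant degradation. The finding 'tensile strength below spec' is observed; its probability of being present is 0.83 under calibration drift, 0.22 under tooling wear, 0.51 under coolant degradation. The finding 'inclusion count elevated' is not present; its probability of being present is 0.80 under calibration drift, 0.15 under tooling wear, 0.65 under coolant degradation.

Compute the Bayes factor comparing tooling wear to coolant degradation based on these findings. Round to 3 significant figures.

1.16

Joint likelihood of the evidence pattern under each hypothesis (using 1 − P(present | H) for each absent finding):
  tooling wear: (1 − 0.79) × 0.22 × (1 − 0.15) = 0.03927
  coolant degradation: (1 − 0.81) × 0.51 × (1 − 0.65) = 0.033915
Bayes factor = 0.03927 / 0.033915 ≈ 1.16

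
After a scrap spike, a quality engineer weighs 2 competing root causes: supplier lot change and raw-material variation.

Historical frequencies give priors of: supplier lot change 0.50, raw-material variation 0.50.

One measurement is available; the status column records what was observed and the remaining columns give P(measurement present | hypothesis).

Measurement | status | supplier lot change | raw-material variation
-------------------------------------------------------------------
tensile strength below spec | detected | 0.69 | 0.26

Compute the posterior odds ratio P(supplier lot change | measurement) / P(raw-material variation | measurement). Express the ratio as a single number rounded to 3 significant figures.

Unnormalized posterior weight (prior times the measurement likelihood) for each of the two hypotheses:
  supplier lot change: 0.50 × 0.69 = 0.345
  raw-material variation: 0.50 × 0.26 = 0.13
Posterior odds = 0.345 / 0.13 ≈ 2.65.

2.65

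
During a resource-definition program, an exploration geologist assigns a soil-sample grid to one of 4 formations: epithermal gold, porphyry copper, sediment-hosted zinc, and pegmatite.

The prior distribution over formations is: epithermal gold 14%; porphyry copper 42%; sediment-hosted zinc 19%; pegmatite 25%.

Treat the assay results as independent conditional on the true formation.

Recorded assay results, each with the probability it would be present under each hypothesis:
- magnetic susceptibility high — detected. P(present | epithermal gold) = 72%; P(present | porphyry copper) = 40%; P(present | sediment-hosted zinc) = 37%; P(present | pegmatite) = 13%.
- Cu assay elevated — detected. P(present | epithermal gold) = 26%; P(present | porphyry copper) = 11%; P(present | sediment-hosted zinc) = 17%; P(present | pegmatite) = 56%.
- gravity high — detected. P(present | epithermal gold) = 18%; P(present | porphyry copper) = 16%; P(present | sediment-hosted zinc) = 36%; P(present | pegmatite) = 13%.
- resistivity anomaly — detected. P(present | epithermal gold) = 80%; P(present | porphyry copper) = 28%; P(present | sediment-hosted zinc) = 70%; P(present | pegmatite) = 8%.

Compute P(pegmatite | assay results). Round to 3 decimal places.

0.024

By Bayes' rule with conditional independence, the unnormalized weight for each hypothesis is prior × ∏ likelihoods:
  epithermal gold: 0.14 × 0.72 × 0.26 × 0.18 × 0.80 = 0.003774
  porphyry copper: 0.42 × 0.40 × 0.11 × 0.16 × 0.28 = 0.0008279
  sediment-hosted zinc: 0.19 × 0.37 × 0.17 × 0.36 × 0.70 = 0.0030117
  pegmatite: 0.25 × 0.13 × 0.56 × 0.13 × 0.08 = 0.00018928
Marginal likelihood of the evidence = 0.0078028.
P(pegmatite | evidence) = 0.00018928 / 0.0078028 ≈ 0.024.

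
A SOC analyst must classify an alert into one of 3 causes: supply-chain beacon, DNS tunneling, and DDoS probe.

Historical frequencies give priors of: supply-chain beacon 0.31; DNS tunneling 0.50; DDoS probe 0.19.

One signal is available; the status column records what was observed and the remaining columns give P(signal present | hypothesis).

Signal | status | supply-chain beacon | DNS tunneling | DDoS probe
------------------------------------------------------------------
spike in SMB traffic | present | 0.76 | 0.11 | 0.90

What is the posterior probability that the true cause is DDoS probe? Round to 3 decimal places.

Multiply each prior by the likelihood of the signal:
  supply-chain beacon: 0.31 × 0.76 = 0.2356
  DNS tunneling: 0.50 × 0.11 = 0.055
  DDoS probe: 0.19 × 0.90 = 0.171
Normalizing constant Z = 0.2356 + 0.055 + 0.171 = 0.4616.
P(DDoS probe | evidence) = 0.171 / 0.4616 ≈ 0.370.

0.370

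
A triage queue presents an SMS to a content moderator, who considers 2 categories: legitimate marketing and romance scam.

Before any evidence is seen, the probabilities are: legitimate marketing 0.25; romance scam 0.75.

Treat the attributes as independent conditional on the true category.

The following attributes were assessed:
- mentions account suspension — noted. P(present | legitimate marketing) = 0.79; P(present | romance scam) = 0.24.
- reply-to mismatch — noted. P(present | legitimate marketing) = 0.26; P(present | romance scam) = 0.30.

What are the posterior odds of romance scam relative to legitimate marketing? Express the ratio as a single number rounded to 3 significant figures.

1.05

Unnormalized posterior weight (prior times the attribute likelihoods) for each of the two hypotheses:
  romance scam: 0.75 × 0.24 × 0.30 = 0.054
  legitimate marketing: 0.25 × 0.79 × 0.26 = 0.05135
Posterior odds = 0.054 / 0.05135 ≈ 1.05.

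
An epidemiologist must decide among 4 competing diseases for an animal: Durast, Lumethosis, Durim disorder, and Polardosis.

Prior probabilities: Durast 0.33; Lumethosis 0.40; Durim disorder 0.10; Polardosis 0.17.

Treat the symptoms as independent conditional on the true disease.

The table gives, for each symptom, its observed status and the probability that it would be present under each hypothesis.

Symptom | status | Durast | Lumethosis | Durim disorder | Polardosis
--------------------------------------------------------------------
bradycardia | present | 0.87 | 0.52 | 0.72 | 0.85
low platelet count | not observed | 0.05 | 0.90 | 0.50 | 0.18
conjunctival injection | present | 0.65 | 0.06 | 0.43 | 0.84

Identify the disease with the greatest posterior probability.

Multiply each prior by the joint likelihood of the symptom pattern (using 1 − P(present | H) for each absent symptom):
  Durast: 0.33 × 0.87 × (1 − 0.05) × 0.65 = 0.17728
  Lumethosis: 0.40 × 0.52 × (1 − 0.90) × 0.06 = 0.001248
  Durim disorder: 0.10 × 0.72 × (1 − 0.50) × 0.43 = 0.01548
  Polardosis: 0.17 × 0.85 × (1 − 0.18) × 0.84 = 0.099532
Marginal likelihood of the evidence = 0.29354.
P(Durast | evidence) ≈ 0.17728 / 0.29354 ≈ 0.604
P(Lumethosis | evidence) ≈ 0.001248 / 0.29354 ≈ 0.004
P(Durim disorder | evidence) ≈ 0.01548 / 0.29354 ≈ 0.053
P(Polardosis | evidence) ≈ 0.099532 / 0.29354 ≈ 0.339
The largest is 0.604, so Durast is most probable.

Durast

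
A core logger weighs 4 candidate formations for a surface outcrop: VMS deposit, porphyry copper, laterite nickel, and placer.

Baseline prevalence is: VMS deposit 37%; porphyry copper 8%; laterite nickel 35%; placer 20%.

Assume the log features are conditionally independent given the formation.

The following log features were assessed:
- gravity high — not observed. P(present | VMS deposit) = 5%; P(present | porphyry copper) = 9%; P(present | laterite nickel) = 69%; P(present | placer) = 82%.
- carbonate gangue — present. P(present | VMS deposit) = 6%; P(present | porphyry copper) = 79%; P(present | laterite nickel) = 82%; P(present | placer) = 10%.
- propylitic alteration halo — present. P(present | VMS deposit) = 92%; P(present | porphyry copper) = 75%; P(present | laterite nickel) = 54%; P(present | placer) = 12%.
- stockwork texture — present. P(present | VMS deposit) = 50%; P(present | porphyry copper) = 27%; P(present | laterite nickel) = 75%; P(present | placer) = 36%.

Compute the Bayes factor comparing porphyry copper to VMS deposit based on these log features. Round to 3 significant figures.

5.55

The Bayes factor is the ratio of the joint likelihoods of the log feature pattern under the two hypotheses (using 1 − P(present | H) for each absent log feature).
  porphyry copper: (1 − 0.09) × 0.79 × 0.75 × 0.27 = 0.14558
  VMS deposit: (1 − 0.05) × 0.06 × 0.92 × 0.50 = 0.02622
Bayes factor = 0.14558 / 0.02622 ≈ 5.55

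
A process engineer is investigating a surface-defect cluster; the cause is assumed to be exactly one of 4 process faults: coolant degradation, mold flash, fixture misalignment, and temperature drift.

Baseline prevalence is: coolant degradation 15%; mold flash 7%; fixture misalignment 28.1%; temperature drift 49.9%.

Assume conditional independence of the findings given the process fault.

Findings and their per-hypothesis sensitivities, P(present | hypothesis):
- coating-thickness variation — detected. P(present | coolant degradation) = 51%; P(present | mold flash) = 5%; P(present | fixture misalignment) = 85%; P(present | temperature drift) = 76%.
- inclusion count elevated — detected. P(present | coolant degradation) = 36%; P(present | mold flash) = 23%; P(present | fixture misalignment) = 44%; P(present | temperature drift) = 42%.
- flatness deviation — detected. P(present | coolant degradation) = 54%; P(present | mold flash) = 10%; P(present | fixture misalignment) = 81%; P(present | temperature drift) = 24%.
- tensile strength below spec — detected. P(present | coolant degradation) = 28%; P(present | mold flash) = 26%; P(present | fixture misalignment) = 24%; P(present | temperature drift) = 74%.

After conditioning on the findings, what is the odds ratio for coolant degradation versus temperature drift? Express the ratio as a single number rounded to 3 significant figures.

0.147

The normalizing constant cancels in an odds ratio, so compute prior × likelihood for the two hypotheses only:
  coolant degradation: 0.150 × 0.51 × 0.36 × 0.54 × 0.28 = 0.004164
  temperature drift: 0.499 × 0.76 × 0.42 × 0.24 × 0.74 = 0.028288
Odds(coolant degradation : temperature drift) = 0.004164 / 0.028288 ≈ 0.147.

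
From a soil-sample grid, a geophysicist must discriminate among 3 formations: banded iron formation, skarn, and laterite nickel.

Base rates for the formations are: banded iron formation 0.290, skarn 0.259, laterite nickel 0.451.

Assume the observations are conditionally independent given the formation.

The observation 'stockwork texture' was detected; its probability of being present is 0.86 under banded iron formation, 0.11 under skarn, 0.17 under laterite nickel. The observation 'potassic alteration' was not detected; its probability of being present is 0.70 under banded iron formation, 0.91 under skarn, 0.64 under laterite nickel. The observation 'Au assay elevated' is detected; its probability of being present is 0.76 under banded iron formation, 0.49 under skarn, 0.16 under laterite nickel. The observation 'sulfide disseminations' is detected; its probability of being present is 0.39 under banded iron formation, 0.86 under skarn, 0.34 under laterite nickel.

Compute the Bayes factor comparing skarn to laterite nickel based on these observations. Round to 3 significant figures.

1.25

The Bayes factor is the ratio of the joint likelihoods of the evidence pattern under the two hypotheses (using 1 − P(present | H) for each absent observation).
  skarn: 0.11 × (1 − 0.91) × 0.49 × 0.86 = 0.0041719
  laterite nickel: 0.17 × (1 − 0.64) × 0.16 × 0.34 = 0.0033293
Bayes factor = 0.0041719 / 0.0033293 ≈ 1.25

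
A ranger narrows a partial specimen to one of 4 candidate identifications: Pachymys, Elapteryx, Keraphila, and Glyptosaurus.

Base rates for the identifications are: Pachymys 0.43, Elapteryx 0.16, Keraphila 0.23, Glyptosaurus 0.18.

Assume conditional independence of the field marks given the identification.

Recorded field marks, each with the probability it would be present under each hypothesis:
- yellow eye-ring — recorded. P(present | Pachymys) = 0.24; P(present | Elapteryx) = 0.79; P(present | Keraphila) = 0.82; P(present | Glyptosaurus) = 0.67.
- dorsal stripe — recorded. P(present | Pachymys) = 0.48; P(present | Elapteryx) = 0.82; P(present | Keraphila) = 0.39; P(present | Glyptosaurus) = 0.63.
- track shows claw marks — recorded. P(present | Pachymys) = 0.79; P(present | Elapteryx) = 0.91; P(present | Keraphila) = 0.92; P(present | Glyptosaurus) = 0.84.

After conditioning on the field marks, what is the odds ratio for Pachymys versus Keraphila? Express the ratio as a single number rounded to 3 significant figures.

The normalizing constant cancels in an odds ratio, so compute prior × likelihood for the two hypotheses only:
  Pachymys: 0.43 × 0.24 × 0.48 × 0.79 = 0.039133
  Keraphila: 0.23 × 0.82 × 0.39 × 0.92 = 0.06767
Odds(Pachymys : Keraphila) = 0.039133 / 0.06767 ≈ 0.578.

0.578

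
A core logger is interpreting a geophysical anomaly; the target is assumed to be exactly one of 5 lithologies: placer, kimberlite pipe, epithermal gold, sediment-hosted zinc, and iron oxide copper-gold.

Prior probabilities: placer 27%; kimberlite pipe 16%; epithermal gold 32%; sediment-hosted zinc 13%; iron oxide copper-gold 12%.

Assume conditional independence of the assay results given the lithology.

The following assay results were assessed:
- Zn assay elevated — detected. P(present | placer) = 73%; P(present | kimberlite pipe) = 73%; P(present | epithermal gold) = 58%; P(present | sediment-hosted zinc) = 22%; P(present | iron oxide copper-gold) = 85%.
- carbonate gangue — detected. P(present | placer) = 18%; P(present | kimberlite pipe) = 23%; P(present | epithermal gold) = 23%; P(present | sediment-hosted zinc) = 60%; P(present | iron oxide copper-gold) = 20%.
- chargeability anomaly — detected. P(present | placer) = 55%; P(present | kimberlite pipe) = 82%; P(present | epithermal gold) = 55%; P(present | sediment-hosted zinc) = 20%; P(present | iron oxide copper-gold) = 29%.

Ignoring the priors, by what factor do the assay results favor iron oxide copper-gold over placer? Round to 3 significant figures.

Joint likelihood of the assay result pattern under each hypothesis:
  iron oxide copper-gold: 0.85 × 0.20 × 0.29 = 0.0493
  placer: 0.73 × 0.18 × 0.55 = 0.07227
Bayes factor = 0.0493 / 0.07227 ≈ 0.682

0.682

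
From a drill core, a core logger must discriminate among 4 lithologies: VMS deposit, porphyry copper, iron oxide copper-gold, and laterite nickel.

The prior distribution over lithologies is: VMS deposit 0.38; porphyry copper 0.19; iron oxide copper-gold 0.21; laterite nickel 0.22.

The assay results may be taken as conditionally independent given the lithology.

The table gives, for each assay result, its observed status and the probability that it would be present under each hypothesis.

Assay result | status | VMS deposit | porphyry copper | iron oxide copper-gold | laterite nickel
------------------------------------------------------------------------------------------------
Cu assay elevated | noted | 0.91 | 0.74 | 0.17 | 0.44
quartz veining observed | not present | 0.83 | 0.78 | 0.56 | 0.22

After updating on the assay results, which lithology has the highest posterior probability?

By Bayes' rule with conditional independence, the unnormalized weight for each hypothesis is prior × ∏ likelihoods (using 1 − P(present | H) for each absent assay result):
  VMS deposit: 0.38 × 0.91 × (1 − 0.83) = 0.058786
  porphyry copper: 0.19 × 0.74 × (1 − 0.78) = 0.030932
  iron oxide copper-gold: 0.21 × 0.17 × (1 − 0.56) = 0.015708
  laterite nickel: 0.22 × 0.44 × (1 − 0.22) = 0.075504
Normalizing constant Z = 0.058786 + 0.030932 + 0.015708 + 0.075504 = 0.18093.
P(VMS deposit | evidence) ≈ 0.058786 / 0.18093 ≈ 0.325
P(porphyry copper | evidence) ≈ 0.030932 / 0.18093 ≈ 0.171
P(iron oxide copper-gold | evidence) ≈ 0.015708 / 0.18093 ≈ 0.087
P(laterite nickel | evidence) ≈ 0.075504 / 0.18093 ≈ 0.417
The largest is 0.417, so laterite nickel is most probable.

laterite nickel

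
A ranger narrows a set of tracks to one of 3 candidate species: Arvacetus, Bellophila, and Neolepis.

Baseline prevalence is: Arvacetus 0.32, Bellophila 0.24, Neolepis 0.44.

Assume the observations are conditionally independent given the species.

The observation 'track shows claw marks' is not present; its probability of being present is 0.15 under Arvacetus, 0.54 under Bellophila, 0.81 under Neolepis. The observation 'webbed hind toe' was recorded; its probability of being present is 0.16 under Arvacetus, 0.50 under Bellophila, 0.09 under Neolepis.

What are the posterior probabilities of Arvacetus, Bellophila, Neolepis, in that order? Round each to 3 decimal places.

0.410, 0.520, 0.071

For each hypothesis, the unnormalized posterior weight is prior × product of the observation likelihoods (using 1 − P(present | H) for each absent observation):
  Arvacetus: 0.32 × (1 − 0.15) × 0.16 = 0.04352
  Bellophila: 0.24 × (1 − 0.54) × 0.50 = 0.0552
  Neolepis: 0.44 × (1 − 0.81) × 0.09 = 0.007524
Marginal likelihood of the evidence = 0.10624.
P(Arvacetus | evidence) = 0.04352 / 0.10624 ≈ 0.410
P(Bellophila | evidence) = 0.0552 / 0.10624 ≈ 0.520
P(Neolepis | evidence) = 0.007524 / 0.10624 ≈ 0.071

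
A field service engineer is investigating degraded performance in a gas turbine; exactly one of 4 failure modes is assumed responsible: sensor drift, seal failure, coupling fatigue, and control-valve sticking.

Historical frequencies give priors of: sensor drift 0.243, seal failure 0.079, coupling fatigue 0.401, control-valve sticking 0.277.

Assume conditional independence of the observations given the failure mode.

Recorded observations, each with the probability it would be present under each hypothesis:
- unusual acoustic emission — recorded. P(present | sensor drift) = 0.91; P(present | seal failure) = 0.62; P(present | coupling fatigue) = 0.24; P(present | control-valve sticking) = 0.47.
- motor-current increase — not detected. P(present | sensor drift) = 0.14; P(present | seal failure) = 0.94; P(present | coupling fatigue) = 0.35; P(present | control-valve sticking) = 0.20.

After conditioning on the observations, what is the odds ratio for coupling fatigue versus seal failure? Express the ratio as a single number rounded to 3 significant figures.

The normalizing constant cancels in an odds ratio, so compute prior × likelihood for the two hypotheses only (using 1 − P(present | H) for each absent observation):
  coupling fatigue: 0.401 × 0.24 × (1 − 0.35) = 0.062556
  seal failure: 0.079 × 0.62 × (1 − 0.94) = 0.0029388
Posterior odds = 0.062556 / 0.0029388 ≈ 21.3.

21.3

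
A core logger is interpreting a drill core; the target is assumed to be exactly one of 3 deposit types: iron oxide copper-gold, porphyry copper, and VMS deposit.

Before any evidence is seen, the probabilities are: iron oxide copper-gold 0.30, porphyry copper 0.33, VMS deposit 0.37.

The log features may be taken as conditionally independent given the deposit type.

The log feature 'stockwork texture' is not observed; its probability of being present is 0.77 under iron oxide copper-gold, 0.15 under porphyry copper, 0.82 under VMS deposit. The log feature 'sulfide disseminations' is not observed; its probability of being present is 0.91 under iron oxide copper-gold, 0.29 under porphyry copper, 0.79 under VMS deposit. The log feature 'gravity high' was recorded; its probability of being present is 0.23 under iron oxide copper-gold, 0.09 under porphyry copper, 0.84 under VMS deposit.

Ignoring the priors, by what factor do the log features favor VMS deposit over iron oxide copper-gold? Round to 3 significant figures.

6.67

Joint likelihood of the log feature pattern under each hypothesis (using 1 − P(present | H) for each absent log feature):
  VMS deposit: (1 − 0.82) × (1 − 0.79) × 0.84 = 0.031752
  iron oxide copper-gold: (1 − 0.77) × (1 − 0.91) × 0.23 = 0.004761
Bayes factor = 0.031752 / 0.004761 ≈ 6.67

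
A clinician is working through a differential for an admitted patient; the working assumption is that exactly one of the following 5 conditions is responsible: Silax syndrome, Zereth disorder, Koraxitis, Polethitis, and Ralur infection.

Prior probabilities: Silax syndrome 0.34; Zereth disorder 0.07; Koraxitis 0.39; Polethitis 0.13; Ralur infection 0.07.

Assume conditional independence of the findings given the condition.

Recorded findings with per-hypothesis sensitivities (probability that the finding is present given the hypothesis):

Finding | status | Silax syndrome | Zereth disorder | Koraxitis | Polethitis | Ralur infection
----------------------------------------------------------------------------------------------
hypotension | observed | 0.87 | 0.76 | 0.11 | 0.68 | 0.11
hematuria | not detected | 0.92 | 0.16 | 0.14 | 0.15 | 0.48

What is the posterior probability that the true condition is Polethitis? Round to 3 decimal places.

0.408

Multiply each prior by the joint likelihood of the evidence pattern (using 1 − P(present | H) for each absent finding):
  Silax syndrome: 0.34 × 0.87 × (1 − 0.92) = 0.023664
  Zereth disorder: 0.07 × 0.76 × (1 − 0.16) = 0.044688
  Koraxitis: 0.39 × 0.11 × (1 − 0.14) = 0.036894
  Polethitis: 0.13 × 0.68 × (1 − 0.15) = 0.07514
  Ralur infection: 0.07 × 0.11 × (1 − 0.48) = 0.004004
Marginal likelihood of the evidence = 0.18439.
P(Polethitis | evidence) = 0.07514 / 0.18439 ≈ 0.408.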